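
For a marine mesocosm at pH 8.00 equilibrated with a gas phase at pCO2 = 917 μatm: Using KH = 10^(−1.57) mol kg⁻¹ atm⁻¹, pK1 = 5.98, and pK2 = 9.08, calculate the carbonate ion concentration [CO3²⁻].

[CO3²⁻] = 0.215 mmol/kg

[CO2*] = KH · pCO2 = 10^(−1.57) × 917×10^-6 = 2.468×10^-5 mol/kg
α₀ = 1/(1 + K1/[H⁺] + K1K2/[H⁺]²) = 1/(1 + 10^+2.02 + 10^+0.94) = 0.008740
DIC = [CO2*]/α₀ = 2.468×10^-5 / 0.008740 = 2.824 mmol/kg
[CO3²⁻] = α₂·DIC; α₂ = 0.07612, so [CO3²⁻] = 0.07612 × 2.824 = 0.215 mmol/kg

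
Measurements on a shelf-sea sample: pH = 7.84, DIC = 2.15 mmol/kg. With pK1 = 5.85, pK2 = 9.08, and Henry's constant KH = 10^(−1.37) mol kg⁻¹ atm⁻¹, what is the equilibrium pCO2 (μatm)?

α₀ = 1 / (1 + K1/[H⁺] + K1K2/[H⁺]²) = 1 / (1 + 10^+1.99 + 10^+0.75)
   = 1 / (1 + 97.724 + 5.6234) = 1/104.35 = 0.009583
[CO2*] = α₀ × DIC = 0.009583 × 2.15 = 0.02060 mmol/kg
pCO2 = [CO2*]/KH = 2.060×10^-5 / 4.266×10^-2 = 483 μatm

pCO2 = 483 μatm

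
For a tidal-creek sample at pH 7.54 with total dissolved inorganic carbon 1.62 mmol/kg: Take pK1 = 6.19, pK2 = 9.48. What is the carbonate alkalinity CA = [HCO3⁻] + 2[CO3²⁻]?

CA = 1.57 mmol/kg

CA = [HCO3⁻] + 2[CO3²⁻] = (α₁ + 2α₂)·DIC
At pH 7.54: [H⁺]/K1 = 10^-1.35 = 0.044668, K2/[H⁺] = 10^-1.94 = 0.011482
α₁ = 1/(1 + 0.044668 + 0.011482) = 1/1.0561 = 0.9468; α₂ = α₁·K2/[H⁺] = 0.01087
α₁ + 2α₂ = 0.9686
CA = 0.9686 × 1.62 = 1.57 mmol/kg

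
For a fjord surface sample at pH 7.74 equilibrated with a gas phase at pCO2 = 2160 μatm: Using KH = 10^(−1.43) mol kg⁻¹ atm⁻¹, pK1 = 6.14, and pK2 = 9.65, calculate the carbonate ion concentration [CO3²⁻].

[CO3²⁻] = 0.0393 mmol/kg

[CO2*] = KH · pCO2 = 10^(−1.43) × 2160×10^-6 = 8.025×10^-5 mol/kg
α₀ = 1/(1 + K1/[H⁺] + K1K2/[H⁺]²) = 1/(1 + 10^+1.60 + 10^-0.31) = 0.02421
DIC = [CO2*]/α₀ = 8.025×10^-5 / 0.02421 = 3.314 mmol/kg
[CO3²⁻] = α₂·DIC; α₂ = 0.01186, so [CO3²⁻] = 0.01186 × 3.314 = 0.0393 mmol/kg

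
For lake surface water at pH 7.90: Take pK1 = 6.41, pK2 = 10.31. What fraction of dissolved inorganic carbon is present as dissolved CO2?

α₀ = 1 / (1 + K1/[H⁺] + K1K2/[H⁺]²) = 1 / (1 + 10^+1.49 + 10^-0.92)
   = 1 / (1 + 30.903 + 0.12023) = 1/32.023 = 0.03123

α₀ = 0.0312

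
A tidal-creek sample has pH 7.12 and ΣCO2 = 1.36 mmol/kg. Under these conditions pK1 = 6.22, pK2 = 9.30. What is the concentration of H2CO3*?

α₀ = 1 / (1 + K1/[H⁺] + K1K2/[H⁺]²) = 1 / (1 + 10^+0.90 + 10^-1.28)
   = 1 / (1 + 7.9433 + 0.052481) = 1/8.9958 = 0.1112
[CO2*] = α₀ × DIC = 0.1112 × 1.36 = 0.151 mmol/kg

[CO2*] = 0.151 mmol/kg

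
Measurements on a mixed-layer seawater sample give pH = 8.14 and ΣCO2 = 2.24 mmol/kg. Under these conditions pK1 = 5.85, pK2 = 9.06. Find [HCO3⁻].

α₁ = 1 / (1 + [H⁺]/K1 + K2/[H⁺]) = 1 / (1 + 10^-2.29 + 10^-0.92)
   = 1 / (1 + 0.0051286 + 0.12023) = 1/1.1254 = 0.8886
[HCO3⁻] = α₁ × DIC = 0.8886 × 2.24 = 1.99 mmol/kg

[HCO3⁻] = 1.99 mmol/kg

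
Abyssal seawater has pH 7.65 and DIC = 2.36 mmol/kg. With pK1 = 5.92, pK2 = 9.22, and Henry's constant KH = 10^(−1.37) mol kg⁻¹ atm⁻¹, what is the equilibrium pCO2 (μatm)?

α₀ = 1 / (1 + K1/[H⁺] + K1K2/[H⁺]²) = 1 / (1 + 10^+1.73 + 10^+0.16)
   = 1 / (1 + 53.703 + 1.4454) = 1/56.149 = 0.01781
[CO2*] = α₀ × DIC = 0.01781 × 2.36 = 0.04203 mmol/kg
pCO2 = [CO2*]/KH = 4.203×10^-5 / 4.266×10^-2 = 985 μatm

pCO2 = 985 μatm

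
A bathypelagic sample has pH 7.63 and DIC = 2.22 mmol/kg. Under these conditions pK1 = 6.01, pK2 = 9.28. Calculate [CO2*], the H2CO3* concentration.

[CO2*] = 0.0509 mmol/kg

α₀ = 1 / (1 + K1/[H⁺] + K1K2/[H⁺]²) = 1 / (1 + 10^+1.62 + 10^-0.03)
   = 1 / (1 + 41.687 + 0.93325) = 1/43.620 = 0.02293
[CO2*] = α₀ × DIC = 0.02293 × 2.22 = 0.0509 mmol/kg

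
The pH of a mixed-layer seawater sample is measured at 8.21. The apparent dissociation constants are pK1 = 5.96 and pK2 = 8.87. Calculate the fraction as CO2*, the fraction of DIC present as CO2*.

α₀ = 1 / (1 + K1/[H⁺] + K1K2/[H⁺]²) = 1 / (1 + 10^+2.25 + 10^+1.59)
   = 1 / (1 + 177.83 + 38.905) = 1/217.73 = 0.004593

α₀ = 0.00459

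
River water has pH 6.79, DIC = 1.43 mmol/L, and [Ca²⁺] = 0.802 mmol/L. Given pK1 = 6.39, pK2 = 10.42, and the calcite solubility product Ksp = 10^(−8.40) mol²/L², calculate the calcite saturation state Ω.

Ω = 0.0483

α₂ = 1 / (1 + [H⁺]/K2 + [H⁺]²/(K1K2)) = 1 / (1 + 10^+3.63 + 10^+3.23)
   = 1 / (1 + 4265.8 + 1698.2) = 1/5965.0 = 0.0001676
[CO3²⁻] = α₂ × DIC = 0.0001676 × 1.43 = 0.0002397 mmol/L = 0.2397 μmol/L
Ksp = 10^(−8.40) = 3.981×10^-9
Ω = [Ca²⁺][CO3²⁻]/Ksp = (0.802×10^-3)(2.397×10^-7) / 3.981×10^-9 = 0.0483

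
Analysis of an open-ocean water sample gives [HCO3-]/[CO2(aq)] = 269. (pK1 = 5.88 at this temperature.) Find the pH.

From K1 = [H⁺][HCO3-]/[CO2(aq)]:  pH = pK1 + log₁₀([HCO3-]/[CO2(aq)])
log₁₀(269) = +2.430
pH = 5.88 + (+2.430) = 8.31

pH = 8.31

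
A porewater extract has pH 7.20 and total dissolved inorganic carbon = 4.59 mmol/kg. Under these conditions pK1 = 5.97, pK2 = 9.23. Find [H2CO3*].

[CO2*] = 0.253 mmol/kg

α₀ = 1 / (1 + K1/[H⁺] + K1K2/[H⁺]²) = 1 / (1 + 10^+1.23 + 10^-0.80)
   = 1 / (1 + 16.982 + 0.15849) = 1/18.141 = 0.05512
[CO2*] = α₀ × DIC = 0.05512 × 4.59 = 0.253 mmol/kg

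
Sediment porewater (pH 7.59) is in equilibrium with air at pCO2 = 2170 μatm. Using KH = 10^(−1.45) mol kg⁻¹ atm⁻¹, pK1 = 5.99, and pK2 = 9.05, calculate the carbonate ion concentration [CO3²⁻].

[CO2*] = KH · pCO2 = 10^(−1.45) × 2170×10^-6 = 7.699×10^-5 mol/kg
α₀ = 1/(1 + K1/[H⁺] + K1K2/[H⁺]²) = 1/(1 + 10^+1.60 + 10^+0.14) = 0.02370
DIC = [CO2*]/α₀ = 7.699×10^-5 / 0.02370 = 3.248 mmol/kg
[CO3²⁻] = α₂·DIC; α₂ = 0.03272, so [CO3²⁻] = 0.03272 × 3.248 = 0.106 mmol/kg

[CO3²⁻] = 0.106 mmol/kg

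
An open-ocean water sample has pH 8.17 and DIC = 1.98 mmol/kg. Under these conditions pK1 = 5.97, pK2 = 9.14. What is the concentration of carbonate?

[CO3²⁻] = 0.191 mmol/kg

α₂ = 1 / (1 + [H⁺]/K2 + [H⁺]²/(K1K2)) = 1 / (1 + 10^+0.97 + 10^-1.23)
   = 1 / (1 + 9.3325 + 0.058884) = 1/10.391 = 0.09623
[CO3²⁻] = α₂ × DIC = 0.09623 × 1.98 = 0.191 mmol/kg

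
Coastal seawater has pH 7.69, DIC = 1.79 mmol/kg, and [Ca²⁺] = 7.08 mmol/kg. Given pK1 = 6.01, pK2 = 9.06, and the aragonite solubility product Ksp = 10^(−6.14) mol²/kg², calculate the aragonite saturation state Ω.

Ω = 0.702

α₂ = 1 / (1 + [H⁺]/K2 + [H⁺]²/(K1K2)) = 1 / (1 + 10^+1.37 + 10^-0.31)
   = 1 / (1 + 23.442 + 0.48978) = 1/24.932 = 0.04011
[CO3²⁻] = α₂ × DIC = 0.04011 × 1.79 = 0.07180 mmol/kg
Ksp = 10^(−6.14) = 7.244×10^-7
Ω = [Ca²⁺][CO3²⁻]/Ksp = (7.08×10^-3)(7.180×10^-5) / 7.244×10^-7 = 0.702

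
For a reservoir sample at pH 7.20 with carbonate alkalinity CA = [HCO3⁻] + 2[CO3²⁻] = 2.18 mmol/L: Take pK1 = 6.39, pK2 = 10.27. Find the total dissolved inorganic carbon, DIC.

CA = [HCO3⁻] + 2[CO3²⁻] = (α₁ + 2α₂)·DIC
At pH 7.20: [H⁺]/K1 = 10^-0.81 = 0.15488, K2/[H⁺] = 10^-3.07 = 0.00085114
α₁ = 1/(1 + 0.15488 + 0.00085114) = 1/1.1557 = 0.8653; α₂ = α₁·K2/[H⁺] = 0.0007364
α₁ + 2α₂ = 0.8667
DIC = CA / (α₁ + 2α₂) = 2.18 / 0.8667 = 2.52 mmol/L

DIC = 2.52 mmol/L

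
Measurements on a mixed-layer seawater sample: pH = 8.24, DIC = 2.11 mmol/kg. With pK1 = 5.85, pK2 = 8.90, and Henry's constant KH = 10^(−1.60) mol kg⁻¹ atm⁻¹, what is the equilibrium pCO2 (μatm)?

pCO2 = 280 μatm

α₀ = 1 / (1 + K1/[H⁺] + K1K2/[H⁺]²) = 1 / (1 + 10^+2.39 + 10^+1.73)
   = 1 / (1 + 245.47 + 53.703) = 1/300.17 = 0.003331
[CO2*] = α₀ × DIC = 0.003331 × 2.11 = 0.007029 mmol/kg = 7.029 μmol/kg
pCO2 = [CO2*]/KH = 7.029×10^-6 / 2.512×10^-2 = 280 μatm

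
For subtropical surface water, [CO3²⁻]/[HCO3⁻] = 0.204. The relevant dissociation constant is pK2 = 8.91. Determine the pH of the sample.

From K2 = [H⁺][CO3²⁻]/[HCO3⁻]:  pH = pK2 + log₁₀([CO3²⁻]/[HCO3⁻])
log₁₀(0.204) = -0.690
pH = 8.91 + (-0.690) = 8.22

pH = 8.22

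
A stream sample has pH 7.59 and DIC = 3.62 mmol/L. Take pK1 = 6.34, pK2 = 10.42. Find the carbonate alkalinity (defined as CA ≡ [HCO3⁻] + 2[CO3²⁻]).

CA = [HCO3⁻] + 2[CO3²⁻] = (α₁ + 2α₂)·DIC
At pH 7.59: [H⁺]/K1 = 10^-1.25 = 0.056234, K2/[H⁺] = 10^-2.83 = 0.0014791
α₁ = 1/(1 + 0.056234 + 0.0014791) = 1/1.0577 = 0.9454; α₂ = α₁·K2/[H⁺] = 0.001398
α₁ + 2α₂ = 0.9482
CA = 0.9482 × 3.62 = 3.43 mmol/L

CA = 3.43 mmol/L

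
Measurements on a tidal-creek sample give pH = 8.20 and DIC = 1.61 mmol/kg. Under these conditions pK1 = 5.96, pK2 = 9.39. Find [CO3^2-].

α₂ = 1 / (1 + [H⁺]/K2 + [H⁺]²/(K1K2)) = 1 / (1 + 10^+1.19 + 10^-1.05)
   = 1 / (1 + 15.488 + 0.089125) = 1/16.577 = 0.06032
[CO3²⁻] = α₂ × DIC = 0.06032 × 1.61 = 0.0971 mmol/kg

[CO3²⁻] = 0.0971 mmol/kg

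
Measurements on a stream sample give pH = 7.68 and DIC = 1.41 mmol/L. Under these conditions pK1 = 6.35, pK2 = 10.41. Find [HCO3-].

[HCO3⁻] = 1.34 mmol/L

α₁ = 1 / (1 + [H⁺]/K1 + K2/[H⁺]) = 1 / (1 + 10^-1.33 + 10^-2.73)
   = 1 / (1 + 0.046774 + 0.0018621) = 1/1.0486 = 0.9536
[HCO3⁻] = α₁ × DIC = 0.9536 × 1.41 = 1.34 mmol/L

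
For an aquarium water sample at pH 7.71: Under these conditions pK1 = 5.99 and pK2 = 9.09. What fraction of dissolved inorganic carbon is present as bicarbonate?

α₁ = 0.943

α₁ = 1 / (1 + [H⁺]/K1 + K2/[H⁺]) = 1 / (1 + 10^-1.72 + 10^-1.38)
   = 1 / (1 + 0.019055 + 0.041687) = 1/1.0607 = 0.9427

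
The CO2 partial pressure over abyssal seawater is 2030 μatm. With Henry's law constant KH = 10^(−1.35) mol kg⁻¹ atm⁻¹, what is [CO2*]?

KH = 10^(−1.35) = 4.467×10^-2 mol kg⁻¹ atm⁻¹
[CO2*] = KH · pCO2 = 4.467×10^-2 × 2030×10^-6 atm = 9.07×10^-5 mol/kg

[CO2*] = 90.7 μmol/kg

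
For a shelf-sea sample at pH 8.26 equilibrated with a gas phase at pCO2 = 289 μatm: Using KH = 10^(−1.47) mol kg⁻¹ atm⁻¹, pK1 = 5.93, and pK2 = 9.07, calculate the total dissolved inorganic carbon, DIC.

DIC = 2.43 mmol/kg

[CO2*] = KH · pCO2 = 10^(−1.47) × 289×10^-6 = 9.793×10^-6 mol/kg
α₀ = 1/(1 + K1/[H⁺] + K1K2/[H⁺]²) = 1/(1 + 10^+2.33 + 10^+1.52) = 0.004034
DIC = [CO2*]/α₀ = 9.793×10^-6 / 0.004034 = 2.43 mmol/kg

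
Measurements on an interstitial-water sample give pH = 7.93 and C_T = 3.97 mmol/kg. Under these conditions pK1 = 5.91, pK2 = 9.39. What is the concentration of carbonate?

[CO3²⁻] = 0.132 mmol/kg

α₂ = 1 / (1 + [H⁺]/K2 + [H⁺]²/(K1K2)) = 1 / (1 + 10^+1.46 + 10^-0.56)
   = 1 / (1 + 28.840 + 0.27542) = 1/30.116 = 0.03321
[CO3²⁻] = α₂ × DIC = 0.03321 × 3.97 = 0.132 mmol/kg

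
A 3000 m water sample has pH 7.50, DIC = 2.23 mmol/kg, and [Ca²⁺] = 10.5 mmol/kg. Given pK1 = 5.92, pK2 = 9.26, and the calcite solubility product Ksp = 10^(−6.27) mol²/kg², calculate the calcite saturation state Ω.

α₂ = 1 / (1 + [H⁺]/K2 + [H⁺]²/(K1K2)) = 1 / (1 + 10^+1.76 + 10^+0.18)
   = 1 / (1 + 57.544 + 1.5136) = 1/60.058 = 0.01665
[CO3²⁻] = α₂ × DIC = 0.01665 × 2.23 = 0.03713 mmol/kg
Ksp = 10^(−6.27) = 5.370×10^-7
Ω = [Ca²⁺][CO3²⁻]/Ksp = (10.5×10^-3)(3.713×10^-5) / 5.370×10^-7 = 0.726

Ω = 0.726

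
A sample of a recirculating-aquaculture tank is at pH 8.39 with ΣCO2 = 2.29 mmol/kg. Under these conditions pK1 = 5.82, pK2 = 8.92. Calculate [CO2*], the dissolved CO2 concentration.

α₀ = 1 / (1 + K1/[H⁺] + K1K2/[H⁺]²) = 1 / (1 + 10^+2.57 + 10^+2.04)
   = 1 / (1 + 371.54 + 109.65) = 1/482.18 = 0.002074
[CO2*] = α₀ × DIC = 0.002074 × 2.29 = 0.00475 mmol/kg = 4.75 μmol/kg

[CO2*] = 4.75 μmol/kg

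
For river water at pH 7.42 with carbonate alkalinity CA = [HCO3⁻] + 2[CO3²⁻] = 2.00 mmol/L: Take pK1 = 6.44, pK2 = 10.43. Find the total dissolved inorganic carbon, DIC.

CA = [HCO3⁻] + 2[CO3²⁻] = (α₁ + 2α₂)·DIC
At pH 7.42: [H⁺]/K1 = 10^-0.98 = 0.10471, K2/[H⁺] = 10^-3.01 = 0.00097724
α₁ = 1/(1 + 0.10471 + 0.00097724) = 1/1.1057 = 0.9044; α₂ = α₁·K2/[H⁺] = 0.0008838
α₁ + 2α₂ = 0.9062
DIC = CA / (α₁ + 2α₂) = 2.00 / 0.9062 = 2.21 mmol/L

DIC = 2.21 mmol/L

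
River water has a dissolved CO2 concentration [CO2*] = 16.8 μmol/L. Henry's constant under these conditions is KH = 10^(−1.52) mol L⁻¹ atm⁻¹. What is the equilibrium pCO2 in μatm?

pCO2 = 556 μatm

KH = 10^(−1.52) = 3.020×10^-2 mol L⁻¹ atm⁻¹
pCO2 = [CO2*]/KH = 16.8×10^-6 / 3.020×10^-2 = 5.56×10^-4 atm = 556 μatm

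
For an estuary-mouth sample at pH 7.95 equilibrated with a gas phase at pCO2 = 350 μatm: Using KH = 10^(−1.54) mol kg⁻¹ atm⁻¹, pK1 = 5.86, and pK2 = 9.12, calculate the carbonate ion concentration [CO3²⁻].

[CO2*] = KH · pCO2 = 10^(−1.54) × 350×10^-6 = 1.009×10^-5 mol/kg
α₀ = 1/(1 + K1/[H⁺] + K1K2/[H⁺]²) = 1/(1 + 10^+2.09 + 10^+0.92) = 0.007556
DIC = [CO2*]/α₀ = 1.009×10^-5 / 0.007556 = 1.336 mmol/kg
[CO3²⁻] = α₂·DIC; α₂ = 0.06285, so [CO3²⁻] = 0.06285 × 1.336 = 0.0840 mmol/kg

[CO3²⁻] = 0.0840 mmol/kg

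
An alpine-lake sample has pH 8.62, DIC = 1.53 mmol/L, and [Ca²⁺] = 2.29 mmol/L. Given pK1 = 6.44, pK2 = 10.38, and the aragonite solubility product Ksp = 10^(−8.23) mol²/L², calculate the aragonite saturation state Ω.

α₂ = 1 / (1 + [H⁺]/K2 + [H⁺]²/(K1K2)) = 1 / (1 + 10^+1.76 + 10^-0.42)
   = 1 / (1 + 57.544 + 0.38019) = 1/58.924 = 0.01697
[CO3²⁻] = α₂ × DIC = 0.01697 × 1.53 = 0.02597 mmol/L
Ksp = 10^(−8.23) = 5.888×10^-9
Ω = [Ca²⁺][CO3²⁻]/Ksp = (2.29×10^-3)(2.597×10^-5) / 5.888×10^-9 = 10.1

Ω = 10.1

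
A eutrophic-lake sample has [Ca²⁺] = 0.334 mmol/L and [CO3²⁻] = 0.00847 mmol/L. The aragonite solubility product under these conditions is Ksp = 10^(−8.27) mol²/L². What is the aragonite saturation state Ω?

Ksp = 10^(−8.27) = 5.370×10^-9
Ω = [Ca²⁺][CO3²⁻]/Ksp = (0.334×10^-3)(0.00847×10^-3) / 5.370×10^-9 = 0.527

Ω = 0.527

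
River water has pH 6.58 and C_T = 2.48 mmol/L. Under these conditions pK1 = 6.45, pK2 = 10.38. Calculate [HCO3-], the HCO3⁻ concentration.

α₁ = 1 / (1 + [H⁺]/K1 + K2/[H⁺]) = 1 / (1 + 10^-0.13 + 10^-3.80)
   = 1 / (1 + 0.74131 + 0.00015849) = 1/1.7415 = 0.5742
[HCO3⁻] = α₁ × DIC = 0.5742 × 2.48 = 1.42 mmol/L

[HCO3⁻] = 1.42 mmol/L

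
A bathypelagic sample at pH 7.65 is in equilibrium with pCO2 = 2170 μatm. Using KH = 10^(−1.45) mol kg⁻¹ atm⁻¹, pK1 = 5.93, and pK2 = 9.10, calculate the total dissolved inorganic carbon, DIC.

[CO2*] = KH · pCO2 = 10^(−1.45) × 2170×10^-6 = 7.699×10^-5 mol/kg
α₀ = 1/(1 + K1/[H⁺] + K1K2/[H⁺]²) = 1/(1 + 10^+1.72 + 10^+0.27) = 0.01807
DIC = [CO2*]/α₀ = 7.699×10^-5 / 0.01807 = 4.26 mmol/kg

DIC = 4.26 mmol/kg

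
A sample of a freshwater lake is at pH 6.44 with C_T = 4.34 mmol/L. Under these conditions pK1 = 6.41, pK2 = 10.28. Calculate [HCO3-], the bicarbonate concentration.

α₁ = 1 / (1 + [H⁺]/K1 + K2/[H⁺]) = 1 / (1 + 10^-0.03 + 10^-3.84)
   = 1 / (1 + 0.93325 + 0.00014454) = 1/1.9334 = 0.5172
[HCO3⁻] = α₁ × DIC = 0.5172 × 4.34 = 2.24 mmol/L

[HCO3⁻] = 2.24 mmol/L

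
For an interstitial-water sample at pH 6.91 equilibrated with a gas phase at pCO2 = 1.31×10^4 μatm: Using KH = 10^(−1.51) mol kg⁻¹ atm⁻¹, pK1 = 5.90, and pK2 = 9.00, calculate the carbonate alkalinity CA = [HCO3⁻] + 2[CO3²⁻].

CA = 4.21 mmol/kg

[CO2*] = KH · pCO2 = 10^(−1.51) × 1.31×10^4×10^-6 = 4.048×10^-4 mol/kg
α₀ = 1/(1 + K1/[H⁺] + K1K2/[H⁺]²) = 1/(1 + 10^+1.01 + 10^-1.08) = 0.08837
DIC = [CO2*]/α₀ = 4.048×10^-4 / 0.08837 = 4.581 mmol/kg
CA = (α₁ + 2α₂)·DIC = (0.9043 + 2×0.007350) × 4.581 = 4.21 mmol/kg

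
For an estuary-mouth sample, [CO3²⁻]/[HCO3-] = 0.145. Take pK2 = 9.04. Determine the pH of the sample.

pH = 8.20

From K2 = [H⁺][CO3²⁻]/[HCO3-]:  pH = pK2 + log₁₀([CO3²⁻]/[HCO3-])
log₁₀(0.145) = -0.839
pH = 9.04 + (-0.839) = 8.20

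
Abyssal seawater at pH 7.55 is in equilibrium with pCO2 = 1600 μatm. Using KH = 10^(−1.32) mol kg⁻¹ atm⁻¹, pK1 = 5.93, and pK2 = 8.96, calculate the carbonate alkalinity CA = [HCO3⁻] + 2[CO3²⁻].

[CO2*] = KH · pCO2 = 10^(−1.32) × 1600×10^-6 = 7.658×10^-5 mol/kg
α₀ = 1/(1 + K1/[H⁺] + K1K2/[H⁺]²) = 1/(1 + 10^+1.62 + 10^+0.21) = 0.02257
DIC = [CO2*]/α₀ = 7.658×10^-5 / 0.02257 = 3.393 mmol/kg
CA = (α₁ + 2α₂)·DIC = (0.9408 + 2×0.03660) × 3.393 = 3.44 mmol/kg

CA = 3.44 mmol/kg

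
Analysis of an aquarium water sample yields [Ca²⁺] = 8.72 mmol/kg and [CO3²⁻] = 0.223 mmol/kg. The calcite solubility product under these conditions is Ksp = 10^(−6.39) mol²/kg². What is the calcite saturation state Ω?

Ksp = 10^(−6.39) = 4.074×10^-7
Ω = [Ca²⁺][CO3²⁻]/Ksp = (8.72×10^-3)(0.223×10^-3) / 4.074×10^-7 = 4.77

Ω = 4.77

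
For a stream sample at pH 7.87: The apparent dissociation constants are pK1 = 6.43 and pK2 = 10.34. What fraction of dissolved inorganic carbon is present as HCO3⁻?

α₁ = 1 / (1 + [H⁺]/K1 + K2/[H⁺]) = 1 / (1 + 10^-1.44 + 10^-2.47)
   = 1 / (1 + 0.036308 + 0.0033884) = 1/1.0397 = 0.9618

α₁ = 0.962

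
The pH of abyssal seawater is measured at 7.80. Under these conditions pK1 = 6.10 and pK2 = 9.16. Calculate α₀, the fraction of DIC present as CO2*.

α₀ = 1 / (1 + K1/[H⁺] + K1K2/[H⁺]²) = 1 / (1 + 10^+1.70 + 10^+0.34)
   = 1 / (1 + 50.119 + 2.1878) = 1/53.306 = 0.01876

α₀ = 0.0188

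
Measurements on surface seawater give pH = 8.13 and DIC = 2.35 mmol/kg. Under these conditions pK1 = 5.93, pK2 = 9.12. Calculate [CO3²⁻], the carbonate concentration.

α₂ = 1 / (1 + [H⁺]/K2 + [H⁺]²/(K1K2)) = 1 / (1 + 10^+0.99 + 10^-1.21)
   = 1 / (1 + 9.7724 + 0.061660) = 1/10.834 = 0.09230
[CO3²⁻] = α₂ × DIC = 0.09230 × 2.35 = 0.217 mmol/kg

[CO3²⁻] = 0.217 mmol/kg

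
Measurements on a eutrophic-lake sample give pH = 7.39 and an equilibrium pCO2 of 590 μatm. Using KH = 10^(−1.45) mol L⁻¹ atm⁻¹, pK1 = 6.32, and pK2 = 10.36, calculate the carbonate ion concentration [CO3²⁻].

[CO2*] = KH · pCO2 = 10^(−1.45) × 590×10^-6 = 2.093×10^-5 mol/L
α₀ = 1/(1 + K1/[H⁺] + K1K2/[H⁺]²) = 1/(1 + 10^+1.07 + 10^-1.90) = 0.07836
DIC = [CO2*]/α₀ = 2.093×10^-5 / 0.07836 = 0.2672 mmol/L
[CO3²⁻] = α₂·DIC; α₂ = 0.0009865, so [CO3²⁻] = 0.0009865 × 0.2672 = 0.000264 mmol/L = 0.264 μmol/L

[CO3²⁻] = 0.264 μmol/L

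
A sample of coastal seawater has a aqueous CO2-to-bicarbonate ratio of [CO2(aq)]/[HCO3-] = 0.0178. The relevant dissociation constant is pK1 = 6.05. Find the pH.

pH = 7.80

From K1 = [H⁺][HCO3-]/[CO2(aq)]:  pH = pK1 − log₁₀([CO2(aq)]/[HCO3-])
log₁₀(0.0178) = -1.750
pH = 6.05 − (-1.750) = 7.80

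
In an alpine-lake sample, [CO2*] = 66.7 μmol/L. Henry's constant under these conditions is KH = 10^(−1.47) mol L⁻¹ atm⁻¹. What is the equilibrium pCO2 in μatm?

pCO2 = 1970 μatm

KH = 10^(−1.47) = 3.388×10^-2 mol L⁻¹ atm⁻¹
pCO2 = [CO2*]/KH = 66.7×10^-6 / 3.388×10^-2 = 1.97×10^-3 atm = 1970 μatm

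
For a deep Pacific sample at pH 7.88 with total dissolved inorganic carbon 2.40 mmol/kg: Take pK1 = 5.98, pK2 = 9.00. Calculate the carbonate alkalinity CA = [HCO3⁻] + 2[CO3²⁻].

CA = [HCO3⁻] + 2[CO3²⁻] = (α₁ + 2α₂)·DIC
At pH 7.88: [H⁺]/K1 = 10^-1.90 = 0.012589, K2/[H⁺] = 10^-1.12 = 0.075858
α₁ = 1/(1 + 0.012589 + 0.075858) = 1/1.0884 = 0.9187; α₂ = α₁·K2/[H⁺] = 0.06969
α₁ + 2α₂ = 1.0581
CA = 1.0581 × 2.40 = 2.54 mmol/kg

CA = 2.54 mmol/kg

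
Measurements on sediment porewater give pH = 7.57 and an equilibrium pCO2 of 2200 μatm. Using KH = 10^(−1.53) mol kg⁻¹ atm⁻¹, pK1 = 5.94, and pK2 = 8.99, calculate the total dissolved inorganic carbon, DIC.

DIC = 2.94 mmol/kg

[CO2*] = KH · pCO2 = 10^(−1.53) × 2200×10^-6 = 6.493×10^-5 mol/kg
α₀ = 1/(1 + K1/[H⁺] + K1K2/[H⁺]²) = 1/(1 + 10^+1.63 + 10^+0.21) = 0.02208
DIC = [CO2*]/α₀ = 6.493×10^-5 / 0.02208 = 2.94 mmol/kg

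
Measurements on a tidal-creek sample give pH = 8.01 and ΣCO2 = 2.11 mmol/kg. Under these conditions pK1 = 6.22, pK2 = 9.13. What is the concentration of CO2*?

[CO2*] = 0.0313 mmol/kg

α₀ = 1 / (1 + K1/[H⁺] + K1K2/[H⁺]²) = 1 / (1 + 10^+1.79 + 10^+0.67)
   = 1 / (1 + 61.660 + 4.6774) = 1/67.337 = 0.01485
[CO2*] = α₀ × DIC = 0.01485 × 2.11 = 0.0313 mmol/kg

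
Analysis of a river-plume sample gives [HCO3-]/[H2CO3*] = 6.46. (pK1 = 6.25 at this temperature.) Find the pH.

pH = 7.06

From K1 = [H⁺][HCO3-]/[H2CO3*]:  pH = pK1 + log₁₀([HCO3-]/[H2CO3*])
log₁₀(6.46) = +0.810
pH = 6.25 + (+0.810) = 7.06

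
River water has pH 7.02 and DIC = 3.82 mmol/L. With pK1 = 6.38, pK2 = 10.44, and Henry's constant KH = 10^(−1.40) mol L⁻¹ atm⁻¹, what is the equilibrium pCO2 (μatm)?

pCO2 = 1.79×10^4 μatm

α₀ = 1 / (1 + K1/[H⁺] + K1K2/[H⁺]²) = 1 / (1 + 10^+0.64 + 10^-2.78)
   = 1 / (1 + 4.3652 + 0.0016596) = 1/5.3668 = 0.1863
[CO2*] = α₀ × DIC = 0.1863 × 3.82 = 0.7118 mmol/L
pCO2 = [CO2*]/KH = 7.118×10^-4 / 3.981×10^-2 = 1.79×10^4 μatm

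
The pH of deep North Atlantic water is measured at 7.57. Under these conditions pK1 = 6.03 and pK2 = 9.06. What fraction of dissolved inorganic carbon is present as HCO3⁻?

α₁ = 0.942

α₁ = 1 / (1 + [H⁺]/K1 + K2/[H⁺]) = 1 / (1 + 10^-1.54 + 10^-1.49)
   = 1 / (1 + 0.028840 + 0.032359) = 1/1.0612 = 0.9423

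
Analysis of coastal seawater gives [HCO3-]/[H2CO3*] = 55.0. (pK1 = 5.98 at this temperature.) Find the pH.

From K1 = [H⁺][HCO3-]/[H2CO3*]:  pH = pK1 + log₁₀([HCO3-]/[H2CO3*])
log₁₀(55.0) = +1.740
pH = 5.98 + (+1.740) = 7.72

pH = 7.72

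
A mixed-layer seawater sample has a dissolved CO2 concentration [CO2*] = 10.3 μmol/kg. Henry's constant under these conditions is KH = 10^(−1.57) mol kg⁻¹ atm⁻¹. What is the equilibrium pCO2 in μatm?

pCO2 = 383 μatm

KH = 10^(−1.57) = 2.692×10^-2 mol kg⁻¹ atm⁻¹
pCO2 = [CO2*]/KH = 10.3×10^-6 / 2.692×10^-2 = 3.83×10^-4 atm = 383 μatm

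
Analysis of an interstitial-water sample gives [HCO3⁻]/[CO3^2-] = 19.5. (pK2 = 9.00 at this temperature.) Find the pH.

pH = 7.71

From K2 = [H⁺][CO3^2-]/[HCO3⁻]:  pH = pK2 − log₁₀([HCO3⁻]/[CO3^2-])
log₁₀(19.5) = +1.290
pH = 9.00 − (+1.290) = 7.71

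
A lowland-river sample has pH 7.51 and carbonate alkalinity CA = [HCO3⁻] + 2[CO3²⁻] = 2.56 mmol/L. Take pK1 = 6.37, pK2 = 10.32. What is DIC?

CA = [HCO3⁻] + 2[CO3²⁻] = (α₁ + 2α₂)·DIC
At pH 7.51: [H⁺]/K1 = 10^-1.14 = 0.072444, K2/[H⁺] = 10^-2.81 = 0.0015488
α₁ = 1/(1 + 0.072444 + 0.0015488) = 1/1.0740 = 0.9311; α₂ = α₁·K2/[H⁺] = 0.001442
α₁ + 2α₂ = 0.9340
DIC = CA / (α₁ + 2α₂) = 2.56 / 0.9340 = 2.74 mmol/L

DIC = 2.74 mmol/L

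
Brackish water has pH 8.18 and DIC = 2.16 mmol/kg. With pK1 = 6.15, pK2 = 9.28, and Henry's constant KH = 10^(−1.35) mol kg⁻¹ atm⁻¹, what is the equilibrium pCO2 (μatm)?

pCO2 = 414 μatm

α₀ = 1 / (1 + K1/[H⁺] + K1K2/[H⁺]²) = 1 / (1 + 10^+2.03 + 10^+0.93)
   = 1 / (1 + 107.15 + 8.5114) = 1/116.66 = 0.008572
[CO2*] = α₀ × DIC = 0.008572 × 2.16 = 0.01851 mmol/kg = 18.51 μmol/kg
pCO2 = [CO2*]/KH = 1.851×10^-5 / 4.467×10^-2 = 414 μatm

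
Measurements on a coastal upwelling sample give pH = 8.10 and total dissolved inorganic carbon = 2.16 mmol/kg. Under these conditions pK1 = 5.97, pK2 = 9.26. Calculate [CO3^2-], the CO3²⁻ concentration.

[CO3²⁻] = 0.139 mmol/kg

α₂ = 1 / (1 + [H⁺]/K2 + [H⁺]²/(K1K2)) = 1 / (1 + 10^+1.16 + 10^-0.97)
   = 1 / (1 + 14.454 + 0.10715) = 1/15.562 = 0.06426
[CO3²⁻] = α₂ × DIC = 0.06426 × 2.16 = 0.139 mmol/kg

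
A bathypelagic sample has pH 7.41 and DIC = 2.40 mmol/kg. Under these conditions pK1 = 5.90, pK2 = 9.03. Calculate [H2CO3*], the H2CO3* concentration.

[CO2*] = 0.0703 mmol/kg

α₀ = 1 / (1 + K1/[H⁺] + K1K2/[H⁺]²) = 1 / (1 + 10^+1.51 + 10^-0.11)
   = 1 / (1 + 32.359 + 0.77625) = 1/34.136 = 0.02929
[CO2*] = α₀ × DIC = 0.02929 × 2.40 = 0.0703 mmol/kg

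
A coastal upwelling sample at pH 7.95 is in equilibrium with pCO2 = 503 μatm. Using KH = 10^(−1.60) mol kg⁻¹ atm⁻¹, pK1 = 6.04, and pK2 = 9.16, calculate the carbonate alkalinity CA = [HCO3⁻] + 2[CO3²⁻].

[CO2*] = KH · pCO2 = 10^(−1.60) × 503×10^-6 = 1.263×10^-5 mol/kg
α₀ = 1/(1 + K1/[H⁺] + K1K2/[H⁺]²) = 1/(1 + 10^+1.91 + 10^+0.70) = 0.01146
DIC = [CO2*]/α₀ = 1.263×10^-5 / 0.01146 = 1.103 mmol/kg
CA = (α₁ + 2α₂)·DIC = (0.9311 + 2×0.05741) × 1.103 = 1.15 mmol/kg

CA = 1.15 mmol/kg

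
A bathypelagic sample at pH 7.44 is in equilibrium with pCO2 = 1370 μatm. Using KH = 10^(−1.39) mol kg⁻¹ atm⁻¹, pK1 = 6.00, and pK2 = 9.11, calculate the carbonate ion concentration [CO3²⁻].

[CO3²⁻] = 0.0329 mmol/kg

[CO2*] = KH · pCO2 = 10^(−1.39) × 1370×10^-6 = 5.581×10^-5 mol/kg
α₀ = 1/(1 + K1/[H⁺] + K1K2/[H⁺]²) = 1/(1 + 10^+1.44 + 10^-0.23) = 0.03433
DIC = [CO2*]/α₀ = 5.581×10^-5 / 0.03433 = 1.626 mmol/kg
[CO3²⁻] = α₂·DIC; α₂ = 0.02021, so [CO3²⁻] = 0.02021 × 1.626 = 0.0329 mmol/kg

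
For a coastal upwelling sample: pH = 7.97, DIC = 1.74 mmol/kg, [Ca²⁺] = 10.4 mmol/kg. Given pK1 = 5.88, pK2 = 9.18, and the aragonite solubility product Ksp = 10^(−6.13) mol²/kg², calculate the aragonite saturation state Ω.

α₂ = 1 / (1 + [H⁺]/K2 + [H⁺]²/(K1K2)) = 1 / (1 + 10^+1.21 + 10^-0.88)
   = 1 / (1 + 16.218 + 0.13183) = 1/17.350 = 0.05764
[CO3²⁻] = α₂ × DIC = 0.05764 × 1.74 = 0.1003 mmol/kg
Ksp = 10^(−6.13) = 7.413×10^-7
Ω = [Ca²⁺][CO3²⁻]/Ksp = (10.4×10^-3)(1.003×10^-4) / 7.413×10^-7 = 1.41

Ω = 1.41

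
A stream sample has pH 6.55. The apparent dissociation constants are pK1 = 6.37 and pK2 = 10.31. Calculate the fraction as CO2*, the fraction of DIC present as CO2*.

α₀ = 1 / (1 + K1/[H⁺] + K1K2/[H⁺]²) = 1 / (1 + 10^+0.18 + 10^-3.58)
   = 1 / (1 + 1.5136 + 0.00026303) = 1/2.5138 = 0.3978

α₀ = 0.398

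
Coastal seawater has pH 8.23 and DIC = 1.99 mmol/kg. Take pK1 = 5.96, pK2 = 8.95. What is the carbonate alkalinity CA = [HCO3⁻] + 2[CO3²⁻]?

CA = 2.30 mmol/kg

CA = [HCO3⁻] + 2[CO3²⁻] = (α₁ + 2α₂)·DIC
At pH 8.23: [H⁺]/K1 = 10^-2.27 = 0.0053703, K2/[H⁺] = 10^-0.72 = 0.19055
α₁ = 1/(1 + 0.0053703 + 0.19055) = 1/1.1959 = 0.8362; α₂ = α₁·K2/[H⁺] = 0.1593
α₁ + 2α₂ = 1.1548
CA = 1.1548 × 1.99 = 2.30 mmol/kg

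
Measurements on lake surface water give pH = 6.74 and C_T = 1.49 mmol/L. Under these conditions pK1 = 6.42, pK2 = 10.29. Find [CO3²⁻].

α₂ = 1 / (1 + [H⁺]/K2 + [H⁺]²/(K1K2)) = 1 / (1 + 10^+3.55 + 10^+3.23)
   = 1 / (1 + 3548.1 + 1698.2) = 1/5247.4 = 0.0001906
[CO3²⁻] = α₂ × DIC = 0.0001906 × 1.49 = 0.000284 mmol/L = 0.284 μmol/L

[CO3²⁻] = 0.284 μmol/L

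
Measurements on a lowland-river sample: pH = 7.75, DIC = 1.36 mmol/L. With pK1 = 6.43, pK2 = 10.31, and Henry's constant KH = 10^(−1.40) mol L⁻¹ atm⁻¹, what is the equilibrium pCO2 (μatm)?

α₀ = 1 / (1 + K1/[H⁺] + K1K2/[H⁺]²) = 1 / (1 + 10^+1.32 + 10^-1.24)
   = 1 / (1 + 20.893 + 0.057544) = 1/21.951 = 0.04556
[CO2*] = α₀ × DIC = 0.04556 × 1.36 = 0.06196 mmol/L
pCO2 = [CO2*]/KH = 6.196×10^-5 / 3.981×10^-2 = 1560 μatm

pCO2 = 1560 μatm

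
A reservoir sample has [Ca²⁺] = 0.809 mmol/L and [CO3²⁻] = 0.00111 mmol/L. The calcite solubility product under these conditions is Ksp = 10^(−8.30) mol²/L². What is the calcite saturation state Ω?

Ksp = 10^(−8.30) = 5.012×10^-9
Ω = [Ca²⁺][CO3²⁻]/Ksp = (0.809×10^-3)(0.00111×10^-3) / 5.012×10^-9 = 0.179

Ω = 0.179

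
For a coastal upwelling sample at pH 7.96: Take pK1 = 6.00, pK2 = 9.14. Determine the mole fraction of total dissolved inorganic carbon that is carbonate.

α₂ = 0.0613

α₂ = 1 / (1 + [H⁺]/K2 + [H⁺]²/(K1K2)) = 1 / (1 + 10^+1.18 + 10^-0.78)
   = 1 / (1 + 15.136 + 0.16596) = 1/16.302 = 0.06134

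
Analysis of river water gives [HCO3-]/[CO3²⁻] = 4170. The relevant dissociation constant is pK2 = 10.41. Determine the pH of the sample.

From K2 = [H⁺][CO3²⁻]/[HCO3-]:  pH = pK2 − log₁₀([HCO3-]/[CO3²⁻])
log₁₀(4170) = +3.620
pH = 10.41 − (+3.620) = 6.79

pH = 6.79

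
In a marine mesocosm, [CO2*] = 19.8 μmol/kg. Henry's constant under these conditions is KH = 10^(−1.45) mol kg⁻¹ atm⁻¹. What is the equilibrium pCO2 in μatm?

pCO2 = 558 μatm

KH = 10^(−1.45) = 3.548×10^-2 mol kg⁻¹ atm⁻¹
pCO2 = [CO2*]/KH = 19.8×10^-6 / 3.548×10^-2 = 5.58×10^-4 atm = 558 μatm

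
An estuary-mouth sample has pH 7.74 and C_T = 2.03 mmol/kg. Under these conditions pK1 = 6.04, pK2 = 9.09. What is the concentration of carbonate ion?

α₂ = 1 / (1 + [H⁺]/K2 + [H⁺]²/(K1K2)) = 1 / (1 + 10^+1.35 + 10^-0.35)
   = 1 / (1 + 22.387 + 0.44668) = 1/23.834 = 0.04196
[CO3²⁻] = α₂ × DIC = 0.04196 × 2.03 = 0.0852 mmol/kg

[CO3²⁻] = 0.0852 mmol/kg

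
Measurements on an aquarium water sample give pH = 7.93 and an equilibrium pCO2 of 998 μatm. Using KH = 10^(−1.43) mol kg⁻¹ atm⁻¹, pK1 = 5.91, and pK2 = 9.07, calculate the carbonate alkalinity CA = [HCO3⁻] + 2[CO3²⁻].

CA = 4.45 mmol/kg

[CO2*] = KH · pCO2 = 10^(−1.43) × 998×10^-6 = 3.708×10^-5 mol/kg
α₀ = 1/(1 + K1/[H⁺] + K1K2/[H⁺]²) = 1/(1 + 10^+2.02 + 10^+0.88) = 0.008826
DIC = [CO2*]/α₀ = 3.708×10^-5 / 0.008826 = 4.201 mmol/kg
CA = (α₁ + 2α₂)·DIC = (0.9242 + 2×0.06695) × 4.201 = 4.45 mmol/kg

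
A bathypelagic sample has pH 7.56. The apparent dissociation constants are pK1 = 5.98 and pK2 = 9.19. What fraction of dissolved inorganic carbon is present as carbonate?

α₂ = 1 / (1 + [H⁺]/K2 + [H⁺]²/(K1K2)) = 1 / (1 + 10^+1.63 + 10^+0.05)
   = 1 / (1 + 42.658 + 1.1220) = 1/44.780 = 0.02233

α₂ = 0.0223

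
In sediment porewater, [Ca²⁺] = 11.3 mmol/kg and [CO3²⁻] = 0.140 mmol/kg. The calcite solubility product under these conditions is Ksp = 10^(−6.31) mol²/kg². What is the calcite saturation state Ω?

Ksp = 10^(−6.31) = 4.898×10^-7
Ω = [Ca²⁺][CO3²⁻]/Ksp = (11.3×10^-3)(0.140×10^-3) / 4.898×10^-7 = 3.23

Ω = 3.23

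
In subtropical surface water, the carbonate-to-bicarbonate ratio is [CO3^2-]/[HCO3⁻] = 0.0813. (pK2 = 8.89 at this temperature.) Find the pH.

From K2 = [H⁺][CO3^2-]/[HCO3⁻]:  pH = pK2 + log₁₀([CO3^2-]/[HCO3⁻])
log₁₀(0.0813) = -1.090
pH = 8.89 + (-1.090) = 7.80

pH = 7.80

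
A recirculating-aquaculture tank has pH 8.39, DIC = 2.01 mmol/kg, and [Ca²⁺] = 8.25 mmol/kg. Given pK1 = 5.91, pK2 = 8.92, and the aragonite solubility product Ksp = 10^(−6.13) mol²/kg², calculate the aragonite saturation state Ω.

α₂ = 1 / (1 + [H⁺]/K2 + [H⁺]²/(K1K2)) = 1 / (1 + 10^+0.53 + 10^-1.95)
   = 1 / (1 + 3.3884 + 0.011220) = 1/4.3997 = 0.2273
[CO3²⁻] = α₂ × DIC = 0.2273 × 2.01 = 0.4569 mmol/kg
Ksp = 10^(−6.13) = 7.413×10^-7
Ω = [Ca²⁺][CO3²⁻]/Ksp = (8.25×10^-3)(4.569×10^-4) / 7.413×10^-7 = 5.08

Ω = 5.08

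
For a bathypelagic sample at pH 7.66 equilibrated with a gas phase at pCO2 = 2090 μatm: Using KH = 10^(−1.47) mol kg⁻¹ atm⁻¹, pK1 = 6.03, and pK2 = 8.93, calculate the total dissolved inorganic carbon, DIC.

DIC = 3.25 mmol/kg

[CO2*] = KH · pCO2 = 10^(−1.47) × 2090×10^-6 = 7.082×10^-5 mol/kg
α₀ = 1/(1 + K1/[H⁺] + K1K2/[H⁺]²) = 1/(1 + 10^+1.63 + 10^+0.36) = 0.02176
DIC = [CO2*]/α₀ = 7.082×10^-5 / 0.02176 = 3.25 mmol/kg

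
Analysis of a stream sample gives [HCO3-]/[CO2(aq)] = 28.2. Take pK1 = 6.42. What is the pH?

From K1 = [H⁺][HCO3-]/[CO2(aq)]:  pH = pK1 + log₁₀([HCO3-]/[CO2(aq)])
log₁₀(28.2) = +1.450
pH = 6.42 + (+1.450) = 7.87

pH = 7.87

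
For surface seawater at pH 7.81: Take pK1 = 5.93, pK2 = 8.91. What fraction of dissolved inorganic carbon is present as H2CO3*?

α₀ = 1 / (1 + K1/[H⁺] + K1K2/[H⁺]²) = 1 / (1 + 10^+1.88 + 10^+0.78)
   = 1 / (1 + 75.858 + 6.0256) = 1/82.883 = 0.01207

α₀ = 0.0121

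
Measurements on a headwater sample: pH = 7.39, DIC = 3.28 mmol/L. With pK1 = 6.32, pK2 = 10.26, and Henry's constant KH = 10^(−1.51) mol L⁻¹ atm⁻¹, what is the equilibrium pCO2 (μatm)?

pCO2 = 8310 μatm

α₀ = 1 / (1 + K1/[H⁺] + K1K2/[H⁺]²) = 1 / (1 + 10^+1.07 + 10^-1.80)
   = 1 / (1 + 11.749 + 0.015849) = 1/12.765 = 0.07834
[CO2*] = α₀ × DIC = 0.07834 × 3.28 = 0.2570 mmol/L
pCO2 = [CO2*]/KH = 2.570×10^-4 / 3.090×10^-2 = 8310 μatm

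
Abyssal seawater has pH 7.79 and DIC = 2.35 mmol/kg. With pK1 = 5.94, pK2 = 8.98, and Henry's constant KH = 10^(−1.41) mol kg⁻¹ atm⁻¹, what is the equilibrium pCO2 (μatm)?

pCO2 = 791 μatm

α₀ = 1 / (1 + K1/[H⁺] + K1K2/[H⁺]²) = 1 / (1 + 10^+1.85 + 10^+0.66)
   = 1 / (1 + 70.795 + 4.5709) = 1/76.365 = 0.01309
[CO2*] = α₀ × DIC = 0.01309 × 2.35 = 0.03077 mmol/kg
pCO2 = [CO2*]/KH = 3.077×10^-5 / 3.890×10^-2 = 791 μatm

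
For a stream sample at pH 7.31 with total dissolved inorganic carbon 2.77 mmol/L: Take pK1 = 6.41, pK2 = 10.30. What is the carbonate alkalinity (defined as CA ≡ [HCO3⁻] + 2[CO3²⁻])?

CA = [HCO3⁻] + 2[CO3²⁻] = (α₁ + 2α₂)·DIC
At pH 7.31: [H⁺]/K1 = 10^-0.90 = 0.12589, K2/[H⁺] = 10^-2.99 = 0.0010233
α₁ = 1/(1 + 0.12589 + 0.0010233) = 1/1.1269 = 0.8874; α₂ = α₁·K2/[H⁺] = 0.0009080
α₁ + 2α₂ = 0.8892
CA = 0.8892 × 2.77 = 2.46 mmol/L

CA = 2.46 mmol/L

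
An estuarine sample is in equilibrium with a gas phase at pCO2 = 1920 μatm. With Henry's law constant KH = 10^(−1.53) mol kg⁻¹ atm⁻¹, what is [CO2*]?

[CO2*] = 56.7 μmol/kg

KH = 10^(−1.53) = 2.951×10^-2 mol kg⁻¹ atm⁻¹
[CO2*] = KH · pCO2 = 2.951×10^-2 × 1920×10^-6 atm = 5.67×10^-5 mol/kg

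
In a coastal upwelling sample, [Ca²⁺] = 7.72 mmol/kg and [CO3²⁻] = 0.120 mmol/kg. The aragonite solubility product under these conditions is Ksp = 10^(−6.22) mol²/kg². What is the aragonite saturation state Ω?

Ksp = 10^(−6.22) = 6.026×10^-7
Ω = [Ca²⁺][CO3²⁻]/Ksp = (7.72×10^-3)(0.120×10^-3) / 6.026×10^-7 = 1.54

Ω = 1.54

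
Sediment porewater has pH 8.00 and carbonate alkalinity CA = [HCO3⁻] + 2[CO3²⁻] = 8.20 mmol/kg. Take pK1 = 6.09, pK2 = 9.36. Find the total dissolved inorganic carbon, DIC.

DIC = 7.96 mmol/kg

CA = [HCO3⁻] + 2[CO3²⁻] = (α₁ + 2α₂)·DIC
At pH 8.00: [H⁺]/K1 = 10^-1.91 = 0.012303, K2/[H⁺] = 10^-1.36 = 0.043652
α₁ = 1/(1 + 0.012303 + 0.043652) = 1/1.0560 = 0.9470; α₂ = α₁·K2/[H⁺] = 0.04134
α₁ + 2α₂ = 1.0297
DIC = CA / (α₁ + 2α₂) = 8.20 / 1.0297 = 7.96 mmol/kg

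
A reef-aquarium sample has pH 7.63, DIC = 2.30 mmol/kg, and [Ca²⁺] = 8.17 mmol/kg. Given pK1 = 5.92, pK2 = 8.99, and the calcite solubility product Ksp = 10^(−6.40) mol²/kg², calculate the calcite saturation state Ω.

Ω = 1.94

α₂ = 1 / (1 + [H⁺]/K2 + [H⁺]²/(K1K2)) = 1 / (1 + 10^+1.36 + 10^-0.35)
   = 1 / (1 + 22.909 + 0.44668) = 1/24.355 = 0.04106
[CO3²⁻] = α₂ × DIC = 0.04106 × 2.30 = 0.09444 mmol/kg
Ksp = 10^(−6.40) = 3.981×10^-7
Ω = [Ca²⁺][CO3²⁻]/Ksp = (8.17×10^-3)(9.444×10^-5) / 3.981×10^-7 = 1.94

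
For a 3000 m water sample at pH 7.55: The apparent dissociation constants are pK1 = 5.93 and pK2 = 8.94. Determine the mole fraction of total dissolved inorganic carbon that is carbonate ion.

α₂ = 0.0383

α₂ = 1 / (1 + [H⁺]/K2 + [H⁺]²/(K1K2)) = 1 / (1 + 10^+1.39 + 10^-0.23)
   = 1 / (1 + 24.547 + 0.58884) = 1/26.136 = 0.03826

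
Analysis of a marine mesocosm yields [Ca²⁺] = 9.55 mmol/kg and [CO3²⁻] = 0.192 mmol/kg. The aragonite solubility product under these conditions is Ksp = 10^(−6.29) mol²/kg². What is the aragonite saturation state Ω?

Ω = 3.58

Ksp = 10^(−6.29) = 5.129×10^-7
Ω = [Ca²⁺][CO3²⁻]/Ksp = (9.55×10^-3)(0.192×10^-3) / 5.129×10^-7 = 3.58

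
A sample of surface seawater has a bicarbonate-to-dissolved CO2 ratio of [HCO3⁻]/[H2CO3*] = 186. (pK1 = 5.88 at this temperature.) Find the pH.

From K1 = [H⁺][HCO3⁻]/[H2CO3*]:  pH = pK1 + log₁₀([HCO3⁻]/[H2CO3*])
log₁₀(186) = +2.270
pH = 5.88 + (+2.270) = 8.15

pH = 8.15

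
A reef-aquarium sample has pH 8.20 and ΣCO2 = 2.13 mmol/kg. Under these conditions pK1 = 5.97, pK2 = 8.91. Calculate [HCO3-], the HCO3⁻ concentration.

α₁ = 1 / (1 + [H⁺]/K1 + K2/[H⁺]) = 1 / (1 + 10^-2.23 + 10^-0.71)
   = 1 / (1 + 0.0058884 + 0.19498) = 1/1.2009 = 0.8327
[HCO3⁻] = α₁ × DIC = 0.8327 × 2.13 = 1.77 mmol/kg

[HCO3⁻] = 1.77 mmol/kg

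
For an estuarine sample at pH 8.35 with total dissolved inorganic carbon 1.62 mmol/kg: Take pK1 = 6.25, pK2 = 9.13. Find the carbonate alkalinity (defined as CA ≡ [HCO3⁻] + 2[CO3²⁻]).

CA = 1.84 mmol/kg

CA = [HCO3⁻] + 2[CO3²⁻] = (α₁ + 2α₂)·DIC
At pH 8.35: [H⁺]/K1 = 10^-2.10 = 0.0079433, K2/[H⁺] = 10^-0.78 = 0.16596
α₁ = 1/(1 + 0.0079433 + 0.16596) = 1/1.1739 = 0.8519; α₂ = α₁·K2/[H⁺] = 0.1414
α₁ + 2α₂ = 1.1346
CA = 1.1346 × 1.62 = 1.84 mmol/kg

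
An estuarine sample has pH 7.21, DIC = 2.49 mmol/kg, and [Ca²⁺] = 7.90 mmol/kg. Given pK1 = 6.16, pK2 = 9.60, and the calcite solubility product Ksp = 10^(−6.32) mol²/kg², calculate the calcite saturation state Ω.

α₂ = 1 / (1 + [H⁺]/K2 + [H⁺]²/(K1K2)) = 1 / (1 + 10^+2.39 + 10^+1.34)
   = 1 / (1 + 245.47 + 21.878) = 1/268.35 = 0.003726
[CO3²⁻] = α₂ × DIC = 0.003726 × 2.49 = 0.009279 mmol/kg = 9.279 μmol/kg
Ksp = 10^(−6.32) = 4.786×10^-7
Ω = [Ca²⁺][CO3²⁻]/Ksp = (7.90×10^-3)(9.279×10^-6) / 4.786×10^-7 = 0.153

Ω = 0.153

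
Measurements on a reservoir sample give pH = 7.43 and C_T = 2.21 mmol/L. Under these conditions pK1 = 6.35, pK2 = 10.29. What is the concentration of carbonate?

[CO3²⁻] = 2.81 μmol/L

α₂ = 1 / (1 + [H⁺]/K2 + [H⁺]²/(K1K2)) = 1 / (1 + 10^+2.86 + 10^+1.78)
   = 1 / (1 + 724.44 + 60.256) = 1/785.69 = 0.001273
[CO3²⁻] = α₂ × DIC = 0.001273 × 2.21 = 0.00281 mmol/L = 2.81 μmol/L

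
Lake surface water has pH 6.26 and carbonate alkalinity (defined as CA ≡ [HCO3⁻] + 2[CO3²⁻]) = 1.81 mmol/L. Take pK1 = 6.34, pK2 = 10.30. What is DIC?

DIC = 3.99 mmol/L

CA = [HCO3⁻] + 2[CO3²⁻] = (α₁ + 2α₂)·DIC
At pH 6.26: [H⁺]/K1 = 10^0.08 = 1.2023, K2/[H⁺] = 10^-4.04 = 9.1201×10^-5
α₁ = 1/(1 + 1.2023 + 9.1201×10^-5) = 1/2.2024 = 0.4541; α₂ = α₁·K2/[H⁺] = 4.141×10^-5
α₁ + 2α₂ = 0.4541
DIC = CA / (α₁ + 2α₂) = 1.81 / 0.4541 = 3.99 mmol/L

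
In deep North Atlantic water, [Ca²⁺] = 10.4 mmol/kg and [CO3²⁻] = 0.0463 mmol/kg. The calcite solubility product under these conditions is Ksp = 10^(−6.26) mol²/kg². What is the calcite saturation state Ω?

Ksp = 10^(−6.26) = 5.495×10^-7
Ω = [Ca²⁺][CO3²⁻]/Ksp = (10.4×10^-3)(0.0463×10^-3) / 5.495×10^-7 = 0.876

Ω = 0.876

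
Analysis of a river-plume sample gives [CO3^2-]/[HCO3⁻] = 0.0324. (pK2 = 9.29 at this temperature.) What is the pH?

From K2 = [H⁺][CO3^2-]/[HCO3⁻]:  pH = pK2 + log₁₀([CO3^2-]/[HCO3⁻])
log₁₀(0.0324) = -1.489
pH = 9.29 + (-1.489) = 7.80

pH = 7.80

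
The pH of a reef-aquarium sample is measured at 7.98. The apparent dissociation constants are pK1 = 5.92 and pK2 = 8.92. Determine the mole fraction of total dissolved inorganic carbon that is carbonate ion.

α₂ = 0.102

α₂ = 1 / (1 + [H⁺]/K2 + [H⁺]²/(K1K2)) = 1 / (1 + 10^+0.94 + 10^-1.12)
   = 1 / (1 + 8.7096 + 0.075858) = 1/9.7855 = 0.1022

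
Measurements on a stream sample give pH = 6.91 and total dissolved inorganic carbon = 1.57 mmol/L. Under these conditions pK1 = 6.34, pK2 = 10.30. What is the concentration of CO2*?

[CO2*] = 0.333 mmol/L

α₀ = 1 / (1 + K1/[H⁺] + K1K2/[H⁺]²) = 1 / (1 + 10^+0.57 + 10^-2.82)
   = 1 / (1 + 3.7154 + 0.0015136) = 1/4.7169 = 0.2120
[CO2*] = α₀ × DIC = 0.2120 × 1.57 = 0.333 mmol/L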